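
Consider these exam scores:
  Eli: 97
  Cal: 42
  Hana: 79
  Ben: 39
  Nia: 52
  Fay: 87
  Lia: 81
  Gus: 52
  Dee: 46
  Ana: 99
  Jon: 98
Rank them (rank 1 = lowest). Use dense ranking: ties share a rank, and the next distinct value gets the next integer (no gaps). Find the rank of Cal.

2

Sorted (ascending): 39, 42, 46, 52, 52, 79, 81, 87, 97, 98, 99
The 2 values of 52 share dense rank 4.
Remaining distinct values take the next consecutive integers.
Cal has value 42 → rank 2.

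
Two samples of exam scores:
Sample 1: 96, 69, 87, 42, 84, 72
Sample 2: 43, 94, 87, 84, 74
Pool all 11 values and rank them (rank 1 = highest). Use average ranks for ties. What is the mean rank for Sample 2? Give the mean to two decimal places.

Sorted (descending): 96, 94, 87, 87, 84, 84, 74, 72, 69, 43, 42
The 2 values of 87 occupy positions 3–4 → average rank (3+4)/2 = 3.5.
The 2 values of 84 occupy positions 5–6 → average rank (5+6)/2 = 5.5.
Sample 2 values → pooled ranks: 43→10, 94→2, 87→3.5, 84→5.5, 74→7
Mean rank = (10 + 2 + 3.5 + 5.5 + 7) / 5 = 5.60

5.60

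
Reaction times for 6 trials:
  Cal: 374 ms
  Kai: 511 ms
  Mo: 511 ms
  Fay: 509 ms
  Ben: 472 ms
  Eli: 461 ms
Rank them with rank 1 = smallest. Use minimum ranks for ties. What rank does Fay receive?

Sorted (ascending): 374, 461, 472, 509, 511, 511
The 2 values of 511 occupy positions 5–6 → each gets rank 5.
Fay has value 509 ms → rank 4.

4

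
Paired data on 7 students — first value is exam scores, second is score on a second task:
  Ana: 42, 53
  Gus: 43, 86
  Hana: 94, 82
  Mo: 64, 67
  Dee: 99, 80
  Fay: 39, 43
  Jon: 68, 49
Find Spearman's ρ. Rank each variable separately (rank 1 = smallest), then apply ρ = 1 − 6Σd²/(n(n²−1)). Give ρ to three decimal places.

0.464

Ranks of variable 1: 2, 3, 6, 4, 7, 1, 5
Ranks of variable 2: 3, 7, 6, 4, 5, 1, 2
d = r₁ − r₂: -1, -4, 0, 0, 2, 0, 3
d²: 1, 16, 0, 0, 4, 0, 9; Σd² = 30
ρ = 1 − 6·30/(7·48) = 1 − 180/336 = 0.464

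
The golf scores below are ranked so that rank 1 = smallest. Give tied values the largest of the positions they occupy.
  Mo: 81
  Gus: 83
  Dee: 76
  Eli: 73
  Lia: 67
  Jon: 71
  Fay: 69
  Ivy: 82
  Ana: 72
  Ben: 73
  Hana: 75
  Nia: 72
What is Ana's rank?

Sorted (ascending): 67, 69, 71, 72, 72, 73, 73, 75, 76, 81, 82, 83
The 2 values of 72 occupy positions 4–5 → each gets rank 5.
The 2 values of 73 occupy positions 6–7 → each gets rank 7.
Ana has value 72 → rank 5.

5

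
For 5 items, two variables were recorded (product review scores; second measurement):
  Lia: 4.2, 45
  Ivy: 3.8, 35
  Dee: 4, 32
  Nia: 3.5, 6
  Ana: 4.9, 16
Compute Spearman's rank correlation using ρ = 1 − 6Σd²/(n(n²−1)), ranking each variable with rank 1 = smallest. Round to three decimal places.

0.300

Ranks of variable 1: 4, 2, 3, 1, 5
Ranks of variable 2: 5, 4, 3, 1, 2
d = r₁ − r₂: -1, -2, 0, 0, 3
d²: 1, 4, 0, 0, 9; Σd² = 14
ρ = 1 − 6·14/(5·24) = 1 − 84/120 = 0.300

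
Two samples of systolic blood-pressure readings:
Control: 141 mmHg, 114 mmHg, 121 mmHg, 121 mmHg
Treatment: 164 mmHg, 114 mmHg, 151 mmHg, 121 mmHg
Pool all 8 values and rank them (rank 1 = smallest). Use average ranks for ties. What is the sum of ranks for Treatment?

20.5

Sorted (ascending): 114, 114, 121, 121, 121, 141, 151, 164
The 2 values of 114 occupy positions 1–2 → average rank (1+2)/2 = 1.5.
The 3 values of 121 occupy positions 3–5 → average rank 4.
Treatment values → pooled ranks: 164→8, 114→1.5, 151→7, 121→4
Rank sum = 8 + 1.5 + 7 + 4 = 20.5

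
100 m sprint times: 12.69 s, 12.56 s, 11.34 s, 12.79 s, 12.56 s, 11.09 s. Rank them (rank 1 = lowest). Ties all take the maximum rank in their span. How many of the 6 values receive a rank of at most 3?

Sorted (ascending): 11.09, 11.34, 12.56, 12.56, 12.69, 12.79
The 2 values of 12.56 occupy positions 3–4 → each gets rank 4.
Ranks ≤ 3: {1, 2} → 2 values.

2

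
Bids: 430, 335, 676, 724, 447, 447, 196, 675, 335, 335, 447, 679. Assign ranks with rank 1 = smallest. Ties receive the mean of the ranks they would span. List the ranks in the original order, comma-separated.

Sorted (ascending): 196, 335, 335, 335, 430, 447, 447, 447, 675, 676, 679, 724
The 3 values of 335 occupy positions 2–4 → average rank 3.
The 3 values of 447 occupy positions 6–8 → average rank 7.

5, 3, 10, 12, 7, 7, 1, 9, 3, 3, 7, 11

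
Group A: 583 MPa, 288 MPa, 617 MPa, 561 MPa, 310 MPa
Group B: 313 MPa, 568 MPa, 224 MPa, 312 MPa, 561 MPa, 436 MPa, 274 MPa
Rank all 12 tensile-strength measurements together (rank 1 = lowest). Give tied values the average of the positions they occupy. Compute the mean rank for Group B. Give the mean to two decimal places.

5.64

Sorted (ascending): 224, 274, 288, 310, 312, 313, 436, 561, 561, 568, 583, 617
The 2 values of 561 occupy positions 8–9 → average rank (8+9)/2 = 8.5.
Group B values → pooled ranks: 313→6, 568→10, 224→1, 312→5, 561→8.5, 436→7, 274→2
Mean rank = (6 + 10 + 1 + 5 + 8.5 + 7 + 2) / 7 = 5.64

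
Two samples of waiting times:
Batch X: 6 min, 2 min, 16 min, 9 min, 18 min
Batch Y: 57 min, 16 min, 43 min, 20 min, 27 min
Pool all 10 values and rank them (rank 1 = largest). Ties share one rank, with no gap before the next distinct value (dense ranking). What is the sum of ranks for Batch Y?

16

Sorted (descending): 57, 43, 27, 20, 18, 16, 16, 9, 6, 2
The 2 values of 16 share dense rank 6.
Remaining distinct values take the next consecutive integers.
Batch Y values → pooled ranks: 57→1, 16→6, 43→2, 20→4, 27→3
Rank sum = 1 + 6 + 2 + 4 + 3 = 16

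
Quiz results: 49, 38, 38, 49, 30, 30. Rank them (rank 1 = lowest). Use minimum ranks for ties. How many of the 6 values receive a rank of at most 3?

Sorted (ascending): 30, 30, 38, 38, 49, 49
The 2 values of 30 occupy positions 1–2 → each gets rank 1.
The 2 values of 38 occupy positions 3–4 → each gets rank 3.
The 2 values of 49 occupy positions 5–6 → each gets rank 5.
Ranks ≤ 3: {1, 1, 3, 3} → 4 values.

4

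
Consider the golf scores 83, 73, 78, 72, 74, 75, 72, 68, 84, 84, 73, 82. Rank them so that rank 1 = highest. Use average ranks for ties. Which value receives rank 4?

82

Sorted (descending): 84, 84, 83, 82, 78, 75, 74, 73, 73, 72, 72, 68
The 2 values of 84 occupy positions 1–2 → average rank (1+2)/2 = 1.5.
The 2 values of 73 occupy positions 8–9 → average rank (8+9)/2 = 8.5.
The 2 values of 72 occupy positions 10–11 → average rank (10+11)/2 = 10.5.
Rank 4 → value 82.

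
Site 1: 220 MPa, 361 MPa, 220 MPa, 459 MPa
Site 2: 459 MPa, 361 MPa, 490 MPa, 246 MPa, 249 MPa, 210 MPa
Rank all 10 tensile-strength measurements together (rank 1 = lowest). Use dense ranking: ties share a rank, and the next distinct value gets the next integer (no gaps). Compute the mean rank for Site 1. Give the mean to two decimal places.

Sorted (ascending): 210, 220, 220, 246, 249, 361, 361, 459, 459, 490
The 2 values of 220 share dense rank 2.
The 2 values of 361 share dense rank 5.
The 2 values of 459 share dense rank 6.
Remaining distinct values take the next consecutive integers.
Site 1 values → pooled ranks: 220→2, 361→5, 220→2, 459→6
Mean rank = (2 + 5 + 2 + 6) / 4 = 3.75

3.75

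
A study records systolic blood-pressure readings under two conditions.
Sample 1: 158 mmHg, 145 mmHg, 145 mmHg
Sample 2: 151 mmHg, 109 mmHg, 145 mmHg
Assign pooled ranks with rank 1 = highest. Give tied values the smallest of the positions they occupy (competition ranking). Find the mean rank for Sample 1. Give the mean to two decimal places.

2.33

Sorted (descending): 158, 151, 145, 145, 145, 109
The 3 values of 145 occupy positions 3–5 → each gets rank 3.
Sample 1 values → pooled ranks: 158→1, 145→3, 145→3
Mean rank = (1 + 3 + 3) / 3 = 2.33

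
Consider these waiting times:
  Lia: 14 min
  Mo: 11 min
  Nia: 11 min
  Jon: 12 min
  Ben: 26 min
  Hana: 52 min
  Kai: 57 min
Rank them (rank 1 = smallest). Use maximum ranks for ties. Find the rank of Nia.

2

Sorted (ascending): 11, 11, 12, 14, 26, 52, 57
The 2 values of 11 occupy positions 1–2 → each gets rank 2.
Nia has value 11 min → rank 2.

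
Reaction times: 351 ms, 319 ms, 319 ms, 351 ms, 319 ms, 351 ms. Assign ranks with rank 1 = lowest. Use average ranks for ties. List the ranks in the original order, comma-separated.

Sorted (ascending): 319, 319, 319, 351, 351, 351
The 3 values of 319 occupy positions 1–3 → average rank 2.
The 3 values of 351 occupy positions 4–6 → average rank 5.

5, 2, 2, 5, 2, 5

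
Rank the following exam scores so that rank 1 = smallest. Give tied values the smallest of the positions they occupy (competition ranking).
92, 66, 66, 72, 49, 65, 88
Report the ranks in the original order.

7, 3, 3, 5, 1, 2, 6

Sorted (ascending): 49, 65, 66, 66, 72, 88, 92
The 2 values of 66 occupy positions 3–4 → each gets rank 3.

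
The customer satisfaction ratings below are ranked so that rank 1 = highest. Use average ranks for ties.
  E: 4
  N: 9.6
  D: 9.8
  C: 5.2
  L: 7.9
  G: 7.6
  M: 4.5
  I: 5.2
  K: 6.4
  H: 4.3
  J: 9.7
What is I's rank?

Sorted (descending): 9.8, 9.7, 9.6, 7.9, 7.6, 6.4, 5.2, 5.2, 4.5, 4.3, 4
The 2 values of 5.2 occupy positions 7–8 → average rank (7+8)/2 = 7.5.
I has value 5.2 → rank 7.5.

7.5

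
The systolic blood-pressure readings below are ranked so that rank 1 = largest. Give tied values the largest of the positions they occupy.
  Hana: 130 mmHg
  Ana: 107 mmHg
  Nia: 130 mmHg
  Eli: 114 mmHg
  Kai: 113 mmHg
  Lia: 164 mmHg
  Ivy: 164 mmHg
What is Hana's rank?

4

Sorted (descending): 164, 164, 130, 130, 114, 113, 107
The 2 values of 164 occupy positions 1–2 → each gets rank 2.
The 2 values of 130 occupy positions 3–4 → each gets rank 4.
Hana has value 130 mmHg → rank 4.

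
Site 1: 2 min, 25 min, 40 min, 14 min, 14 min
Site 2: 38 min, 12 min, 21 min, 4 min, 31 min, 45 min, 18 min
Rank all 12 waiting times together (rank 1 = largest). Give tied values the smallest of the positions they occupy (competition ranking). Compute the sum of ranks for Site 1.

Sorted (descending): 45, 40, 38, 31, 25, 21, 18, 14, 14, 12, 4, 2
The 2 values of 14 occupy positions 8–9 → each gets rank 8.
Site 1 values → pooled ranks: 2→12, 25→5, 40→2, 14→8, 14→8
Rank sum = 12 + 5 + 2 + 8 + 8 = 35

35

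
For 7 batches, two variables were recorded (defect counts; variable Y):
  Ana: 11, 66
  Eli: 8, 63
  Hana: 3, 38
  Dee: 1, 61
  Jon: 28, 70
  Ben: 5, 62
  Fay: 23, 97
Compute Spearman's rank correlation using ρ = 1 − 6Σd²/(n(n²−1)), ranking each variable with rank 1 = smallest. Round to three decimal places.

0.929

Ranks of variable 1: 5, 4, 2, 1, 7, 3, 6
Ranks of variable 2: 5, 4, 1, 2, 6, 3, 7
d = r₁ − r₂: 0, 0, 1, -1, 1, 0, -1
d²: 0, 0, 1, 1, 1, 0, 1; Σd² = 4
ρ = 1 − 6·4/(7·48) = 1 − 24/336 = 0.929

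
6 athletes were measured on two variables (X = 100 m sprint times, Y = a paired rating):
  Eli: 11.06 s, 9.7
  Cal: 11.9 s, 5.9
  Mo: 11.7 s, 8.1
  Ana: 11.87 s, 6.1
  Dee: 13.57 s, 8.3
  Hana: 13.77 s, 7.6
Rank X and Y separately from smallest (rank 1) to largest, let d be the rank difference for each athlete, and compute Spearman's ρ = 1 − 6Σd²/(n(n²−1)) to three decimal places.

Ranks of variable 1: 1, 4, 2, 3, 5, 6
Ranks of variable 2: 6, 1, 4, 2, 5, 3
d = r₁ − r₂: -5, 3, -2, 1, 0, 3
d²: 25, 9, 4, 1, 0, 9; Σd² = 48
ρ = 1 − 6·48/(6·35) = 1 − 288/210 = -0.371

-0.371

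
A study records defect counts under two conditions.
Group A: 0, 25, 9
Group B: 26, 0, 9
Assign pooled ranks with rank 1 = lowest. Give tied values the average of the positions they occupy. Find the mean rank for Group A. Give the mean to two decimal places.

Sorted (ascending): 0, 0, 9, 9, 25, 26
The 2 values of 0 occupy positions 1–2 → average rank (1+2)/2 = 1.5.
The 2 values of 9 occupy positions 3–4 → average rank (3+4)/2 = 3.5.
Group A values → pooled ranks: 0→1.5, 25→5, 9→3.5
Mean rank = (1.5 + 5 + 3.5) / 3 = 3.33

3.33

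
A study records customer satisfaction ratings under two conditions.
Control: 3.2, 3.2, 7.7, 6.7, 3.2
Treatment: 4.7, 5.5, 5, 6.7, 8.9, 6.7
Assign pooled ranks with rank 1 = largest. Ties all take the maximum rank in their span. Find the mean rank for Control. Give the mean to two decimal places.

8.00

Sorted (descending): 8.9, 7.7, 6.7, 6.7, 6.7, 5.5, 5, 4.7, 3.2, 3.2, 3.2
The 3 values of 6.7 occupy positions 3–5 → each gets rank 5.
The 3 values of 3.2 occupy positions 9–11 → each gets rank 11.
Control values → pooled ranks: 3.2→11, 3.2→11, 7.7→2, 6.7→5, 3.2→11
Mean rank = (11 + 11 + 2 + 5 + 11) / 5 = 8.00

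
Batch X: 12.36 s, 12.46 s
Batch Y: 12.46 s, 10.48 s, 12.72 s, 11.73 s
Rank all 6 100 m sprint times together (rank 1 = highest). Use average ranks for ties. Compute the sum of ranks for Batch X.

6.5

Sorted (descending): 12.72, 12.46, 12.46, 12.36, 11.73, 10.48
The 2 values of 12.46 occupy positions 2–3 → average rank (2+3)/2 = 2.5.
Batch X values → pooled ranks: 12.36→4, 12.46→2.5
Rank sum = 4 + 2.5 = 6.5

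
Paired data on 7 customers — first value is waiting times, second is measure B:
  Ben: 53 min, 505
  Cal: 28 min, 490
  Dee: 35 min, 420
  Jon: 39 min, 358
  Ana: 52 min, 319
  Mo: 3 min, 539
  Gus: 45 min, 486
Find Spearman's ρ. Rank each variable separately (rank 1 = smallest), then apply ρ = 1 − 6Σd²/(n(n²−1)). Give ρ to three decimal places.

-0.357

Ranks of variable 1: 7, 2, 3, 4, 6, 1, 5
Ranks of variable 2: 6, 5, 3, 2, 1, 7, 4
d = r₁ − r₂: 1, -3, 0, 2, 5, -6, 1
d²: 1, 9, 0, 4, 25, 36, 1; Σd² = 76
ρ = 1 − 6·76/(7·48) = 1 − 456/336 = -0.357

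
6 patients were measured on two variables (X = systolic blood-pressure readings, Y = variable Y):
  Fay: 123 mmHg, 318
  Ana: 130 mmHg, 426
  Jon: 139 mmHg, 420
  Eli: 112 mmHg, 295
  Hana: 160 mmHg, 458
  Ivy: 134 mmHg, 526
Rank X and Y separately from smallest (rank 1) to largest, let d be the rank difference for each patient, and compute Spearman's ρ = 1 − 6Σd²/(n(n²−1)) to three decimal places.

0.714

Ranks of variable 1: 2, 3, 5, 1, 6, 4
Ranks of variable 2: 2, 4, 3, 1, 5, 6
d = r₁ − r₂: 0, -1, 2, 0, 1, -2
d²: 0, 1, 4, 0, 1, 4; Σd² = 10
ρ = 1 − 6·10/(6·35) = 1 − 60/210 = 0.714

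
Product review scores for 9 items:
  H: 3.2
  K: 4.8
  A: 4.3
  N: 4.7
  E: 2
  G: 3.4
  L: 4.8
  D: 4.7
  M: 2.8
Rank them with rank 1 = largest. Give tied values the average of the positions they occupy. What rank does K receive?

Sorted (descending): 4.8, 4.8, 4.7, 4.7, 4.3, 3.4, 3.2, 2.8, 2
The 2 values of 4.8 occupy positions 1–2 → average rank (1+2)/2 = 1.5.
The 2 values of 4.7 occupy positions 3–4 → average rank (3+4)/2 = 3.5.
K has value 4.8 → rank 1.5.

1.5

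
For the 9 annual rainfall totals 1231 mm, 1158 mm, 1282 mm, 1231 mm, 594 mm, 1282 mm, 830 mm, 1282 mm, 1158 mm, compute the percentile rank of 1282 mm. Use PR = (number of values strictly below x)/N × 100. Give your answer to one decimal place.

N = 9.
Strictly below 1282: 6. Equal to 1282: 3.
PR = 6/9 × 100 = 66.7

66.7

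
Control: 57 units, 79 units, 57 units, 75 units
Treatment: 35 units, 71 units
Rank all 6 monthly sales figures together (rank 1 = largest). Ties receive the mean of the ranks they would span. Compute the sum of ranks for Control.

12

Sorted (descending): 79, 75, 71, 57, 57, 35
The 2 values of 57 occupy positions 4–5 → average rank (4+5)/2 = 4.5.
Control values → pooled ranks: 57→4.5, 79→1, 57→4.5, 75→2
Rank sum = 4.5 + 1 + 4.5 + 2 = 12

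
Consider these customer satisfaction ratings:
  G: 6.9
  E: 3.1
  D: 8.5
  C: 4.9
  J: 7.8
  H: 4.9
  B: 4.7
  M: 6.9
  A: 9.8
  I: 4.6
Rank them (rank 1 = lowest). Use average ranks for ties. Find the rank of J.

8

Sorted (ascending): 3.1, 4.6, 4.7, 4.9, 4.9, 6.9, 6.9, 7.8, 8.5, 9.8
The 2 values of 4.9 occupy positions 4–5 → average rank (4+5)/2 = 4.5.
The 2 values of 6.9 occupy positions 6–7 → average rank (6+7)/2 = 6.5.
J has value 7.8 → rank 8.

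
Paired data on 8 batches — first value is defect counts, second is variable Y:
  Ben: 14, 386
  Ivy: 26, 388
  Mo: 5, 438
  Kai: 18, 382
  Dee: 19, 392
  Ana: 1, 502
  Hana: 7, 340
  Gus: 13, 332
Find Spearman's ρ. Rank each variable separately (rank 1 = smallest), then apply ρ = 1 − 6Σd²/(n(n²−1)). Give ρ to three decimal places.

-0.238

Ranks of variable 1: 5, 8, 2, 6, 7, 1, 3, 4
Ranks of variable 2: 4, 5, 7, 3, 6, 8, 2, 1
d = r₁ − r₂: 1, 3, -5, 3, 1, -7, 1, 3
d²: 1, 9, 25, 9, 1, 49, 1, 9; Σd² = 104
ρ = 1 − 6·104/(8·63) = 1 − 624/504 = -0.238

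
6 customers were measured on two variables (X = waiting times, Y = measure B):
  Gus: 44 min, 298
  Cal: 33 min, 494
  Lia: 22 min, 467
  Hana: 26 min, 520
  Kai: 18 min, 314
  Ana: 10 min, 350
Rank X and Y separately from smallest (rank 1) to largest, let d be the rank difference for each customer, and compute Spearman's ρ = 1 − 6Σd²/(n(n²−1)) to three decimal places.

Ranks of variable 1: 6, 5, 3, 4, 2, 1
Ranks of variable 2: 1, 5, 4, 6, 2, 3
d = r₁ − r₂: 5, 0, -1, -2, 0, -2
d²: 25, 0, 1, 4, 0, 4; Σd² = 34
ρ = 1 − 6·34/(6·35) = 1 − 204/210 = 0.029

0.029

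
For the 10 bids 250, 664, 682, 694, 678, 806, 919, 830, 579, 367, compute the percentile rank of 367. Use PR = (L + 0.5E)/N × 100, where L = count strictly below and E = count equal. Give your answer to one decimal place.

15.0

N = 10.
Strictly below 367: 1. Equal to 367: 1.
PR = (1 + 0.5·1)/10 × 100 = 15.0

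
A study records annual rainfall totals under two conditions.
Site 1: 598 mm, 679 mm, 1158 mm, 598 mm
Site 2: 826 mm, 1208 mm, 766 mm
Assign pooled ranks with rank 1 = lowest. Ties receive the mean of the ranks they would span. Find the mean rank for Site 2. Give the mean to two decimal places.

5.33

Sorted (ascending): 598, 598, 679, 766, 826, 1158, 1208
The 2 values of 598 occupy positions 1–2 → average rank (1+2)/2 = 1.5.
Site 2 values → pooled ranks: 826→5, 1208→7, 766→4
Mean rank = (5 + 7 + 4) / 3 = 5.33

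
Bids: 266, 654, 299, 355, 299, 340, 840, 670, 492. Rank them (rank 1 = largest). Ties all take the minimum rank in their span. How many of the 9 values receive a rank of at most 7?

Sorted (descending): 840, 670, 654, 492, 355, 340, 299, 299, 266
The 2 values of 299 occupy positions 7–8 → each gets rank 7.
Ranks ≤ 7: {1, 2, 3, 4, 5, 6, 7, 7} → 8 values.

8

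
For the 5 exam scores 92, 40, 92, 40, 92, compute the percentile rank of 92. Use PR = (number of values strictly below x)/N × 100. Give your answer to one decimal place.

N = 5.
Strictly below 92: 2. Equal to 92: 3.
PR = 2/5 × 100 = 40.0

40.0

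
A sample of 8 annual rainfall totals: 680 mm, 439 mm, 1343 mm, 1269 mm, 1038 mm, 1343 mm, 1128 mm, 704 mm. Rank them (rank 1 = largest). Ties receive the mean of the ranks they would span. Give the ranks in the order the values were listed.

Sorted (descending): 1343, 1343, 1269, 1128, 1038, 704, 680, 439
The 2 values of 1343 occupy positions 1–2 → average rank (1+2)/2 = 1.5.

7, 8, 1.5, 3, 5, 1.5, 4, 6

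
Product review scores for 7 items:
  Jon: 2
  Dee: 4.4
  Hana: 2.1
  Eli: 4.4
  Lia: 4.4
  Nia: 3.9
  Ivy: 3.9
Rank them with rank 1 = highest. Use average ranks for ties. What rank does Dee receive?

2

Sorted (descending): 4.4, 4.4, 4.4, 3.9, 3.9, 2.1, 2
The 3 values of 4.4 occupy positions 1–3 → average rank 2.
The 2 values of 3.9 occupy positions 4–5 → average rank (4+5)/2 = 4.5.
Dee has value 4.4 → rank 2.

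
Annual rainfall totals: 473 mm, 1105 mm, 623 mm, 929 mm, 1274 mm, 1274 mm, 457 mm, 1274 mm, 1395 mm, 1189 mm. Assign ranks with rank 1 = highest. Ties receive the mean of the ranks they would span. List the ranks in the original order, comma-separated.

9, 6, 8, 7, 3, 3, 10, 3, 1, 5

Sorted (descending): 1395, 1274, 1274, 1274, 1189, 1105, 929, 623, 473, 457
The 3 values of 1274 occupy positions 2–4 → average rank 3.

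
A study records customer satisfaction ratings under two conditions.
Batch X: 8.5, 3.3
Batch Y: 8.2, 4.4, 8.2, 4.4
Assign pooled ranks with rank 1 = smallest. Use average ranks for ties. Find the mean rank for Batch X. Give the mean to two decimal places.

Sorted (ascending): 3.3, 4.4, 4.4, 8.2, 8.2, 8.5
The 2 values of 4.4 occupy positions 2–3 → average rank (2+3)/2 = 2.5.
The 2 values of 8.2 occupy positions 4–5 → average rank (4+5)/2 = 4.5.
Batch X values → pooled ranks: 8.5→6, 3.3→1
Mean rank = (6 + 1) / 2 = 3.50

3.50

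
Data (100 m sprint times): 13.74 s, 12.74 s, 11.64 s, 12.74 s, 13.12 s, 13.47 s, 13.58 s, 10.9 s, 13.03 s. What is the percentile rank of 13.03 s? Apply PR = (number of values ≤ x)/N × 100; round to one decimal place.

N = 9.
Strictly below 13.03: 4. Equal to 13.03: 1.
PR = 5/9 × 100 = 55.6

55.6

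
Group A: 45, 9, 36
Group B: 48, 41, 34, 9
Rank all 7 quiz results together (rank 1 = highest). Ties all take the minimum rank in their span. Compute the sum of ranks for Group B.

Sorted (descending): 48, 45, 41, 36, 34, 9, 9
The 2 values of 9 occupy positions 6–7 → each gets rank 6.
Group B values → pooled ranks: 48→1, 41→3, 34→5, 9→6
Rank sum = 1 + 3 + 5 + 6 = 15

15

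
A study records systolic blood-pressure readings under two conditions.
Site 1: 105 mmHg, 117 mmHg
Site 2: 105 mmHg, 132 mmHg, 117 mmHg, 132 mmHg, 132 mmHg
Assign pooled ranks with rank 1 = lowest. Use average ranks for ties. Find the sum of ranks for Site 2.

23

Sorted (ascending): 105, 105, 117, 117, 132, 132, 132
The 2 values of 105 occupy positions 1–2 → average rank (1+2)/2 = 1.5.
The 2 values of 117 occupy positions 3–4 → average rank (3+4)/2 = 3.5.
The 3 values of 132 occupy positions 5–7 → average rank 6.
Site 2 values → pooled ranks: 105→1.5, 132→6, 117→3.5, 132→6, 132→6
Rank sum = 1.5 + 6 + 3.5 + 6 + 6 = 23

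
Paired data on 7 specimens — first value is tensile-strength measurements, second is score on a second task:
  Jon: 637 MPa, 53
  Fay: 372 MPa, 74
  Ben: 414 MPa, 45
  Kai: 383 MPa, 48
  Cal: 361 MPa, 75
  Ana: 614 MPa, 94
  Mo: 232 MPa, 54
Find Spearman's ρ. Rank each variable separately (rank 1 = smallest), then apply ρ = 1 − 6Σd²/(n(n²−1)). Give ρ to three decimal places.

Ranks of variable 1: 7, 3, 5, 4, 2, 6, 1
Ranks of variable 2: 3, 5, 1, 2, 6, 7, 4
d = r₁ − r₂: 4, -2, 4, 2, -4, -1, -3
d²: 16, 4, 16, 4, 16, 1, 9; Σd² = 66
ρ = 1 − 6·66/(7·48) = 1 − 396/336 = -0.179

-0.179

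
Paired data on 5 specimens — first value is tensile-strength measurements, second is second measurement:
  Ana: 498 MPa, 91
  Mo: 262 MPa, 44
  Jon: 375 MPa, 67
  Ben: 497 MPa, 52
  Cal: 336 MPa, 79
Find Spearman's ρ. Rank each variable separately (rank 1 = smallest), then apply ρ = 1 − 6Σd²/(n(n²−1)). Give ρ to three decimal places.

0.600

Ranks of variable 1: 5, 1, 3, 4, 2
Ranks of variable 2: 5, 1, 3, 2, 4
d = r₁ − r₂: 0, 0, 0, 2, -2
d²: 0, 0, 0, 4, 4; Σd² = 8
ρ = 1 − 6·8/(5·24) = 1 − 48/120 = 0.600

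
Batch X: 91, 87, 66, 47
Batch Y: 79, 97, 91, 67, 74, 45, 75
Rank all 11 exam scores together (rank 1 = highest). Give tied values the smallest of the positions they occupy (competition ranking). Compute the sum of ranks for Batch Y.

40

Sorted (descending): 97, 91, 91, 87, 79, 75, 74, 67, 66, 47, 45
The 2 values of 91 occupy positions 2–3 → each gets rank 2.
Batch Y values → pooled ranks: 79→5, 97→1, 91→2, 67→8, 74→7, 45→11, 75→6
Rank sum = 5 + 1 + 2 + 8 + 7 + 11 + 6 = 40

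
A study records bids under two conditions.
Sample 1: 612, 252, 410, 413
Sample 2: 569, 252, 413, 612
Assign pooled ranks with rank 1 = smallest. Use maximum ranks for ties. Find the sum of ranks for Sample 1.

Sorted (ascending): 252, 252, 410, 413, 413, 569, 612, 612
The 2 values of 252 occupy positions 1–2 → each gets rank 2.
The 2 values of 413 occupy positions 4–5 → each gets rank 5.
The 2 values of 612 occupy positions 7–8 → each gets rank 8.
Sample 1 values → pooled ranks: 612→8, 252→2, 410→3, 413→5
Rank sum = 8 + 2 + 3 + 5 = 18

18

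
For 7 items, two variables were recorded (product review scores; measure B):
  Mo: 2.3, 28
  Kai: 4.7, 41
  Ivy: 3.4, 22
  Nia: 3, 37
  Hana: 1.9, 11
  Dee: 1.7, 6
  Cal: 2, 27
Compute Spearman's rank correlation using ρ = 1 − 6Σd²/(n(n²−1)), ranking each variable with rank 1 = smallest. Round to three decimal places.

Ranks of variable 1: 4, 7, 6, 5, 2, 1, 3
Ranks of variable 2: 5, 7, 3, 6, 2, 1, 4
d = r₁ − r₂: -1, 0, 3, -1, 0, 0, -1
d²: 1, 0, 9, 1, 0, 0, 1; Σd² = 12
ρ = 1 − 6·12/(7·48) = 1 − 72/336 = 0.786

0.786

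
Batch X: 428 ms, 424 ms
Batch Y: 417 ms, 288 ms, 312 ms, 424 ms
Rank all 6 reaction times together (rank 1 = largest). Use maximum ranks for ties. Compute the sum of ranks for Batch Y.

18

Sorted (descending): 428, 424, 424, 417, 312, 288
The 2 values of 424 occupy positions 2–3 → each gets rank 3.
Batch Y values → pooled ranks: 417→4, 288→6, 312→5, 424→3
Rank sum = 4 + 6 + 5 + 3 = 18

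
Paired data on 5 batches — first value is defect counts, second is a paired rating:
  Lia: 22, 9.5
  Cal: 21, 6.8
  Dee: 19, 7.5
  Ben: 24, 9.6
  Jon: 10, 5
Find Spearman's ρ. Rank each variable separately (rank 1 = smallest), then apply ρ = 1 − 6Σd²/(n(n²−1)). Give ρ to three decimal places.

Ranks of variable 1: 4, 3, 2, 5, 1
Ranks of variable 2: 4, 2, 3, 5, 1
d = r₁ − r₂: 0, 1, -1, 0, 0
d²: 0, 1, 1, 0, 0; Σd² = 2
ρ = 1 − 6·2/(5·24) = 1 − 12/120 = 0.900

0.900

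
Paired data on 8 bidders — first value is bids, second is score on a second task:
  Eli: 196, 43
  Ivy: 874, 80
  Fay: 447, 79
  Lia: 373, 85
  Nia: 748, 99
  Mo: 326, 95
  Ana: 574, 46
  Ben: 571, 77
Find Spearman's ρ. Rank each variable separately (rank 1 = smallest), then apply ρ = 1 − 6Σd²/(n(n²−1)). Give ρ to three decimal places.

0.238

Ranks of variable 1: 1, 8, 4, 3, 7, 2, 6, 5
Ranks of variable 2: 1, 5, 4, 6, 8, 7, 2, 3
d = r₁ − r₂: 0, 3, 0, -3, -1, -5, 4, 2
d²: 0, 9, 0, 9, 1, 25, 16, 4; Σd² = 64
ρ = 1 − 6·64/(8·63) = 1 − 384/504 = 0.238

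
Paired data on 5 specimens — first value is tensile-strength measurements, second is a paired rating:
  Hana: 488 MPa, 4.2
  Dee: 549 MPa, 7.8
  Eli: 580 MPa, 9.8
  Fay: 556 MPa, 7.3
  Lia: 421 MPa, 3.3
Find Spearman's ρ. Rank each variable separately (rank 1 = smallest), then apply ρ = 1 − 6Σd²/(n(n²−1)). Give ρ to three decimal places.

Ranks of variable 1: 2, 3, 5, 4, 1
Ranks of variable 2: 2, 4, 5, 3, 1
d = r₁ − r₂: 0, -1, 0, 1, 0
d²: 0, 1, 0, 1, 0; Σd² = 2
ρ = 1 − 6·2/(5·24) = 1 − 12/120 = 0.900

0.900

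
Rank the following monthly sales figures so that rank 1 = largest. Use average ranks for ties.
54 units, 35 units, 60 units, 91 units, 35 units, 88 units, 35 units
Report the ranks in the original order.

Sorted (descending): 91, 88, 60, 54, 35, 35, 35
The 3 values of 35 occupy positions 5–7 → average rank 6.

4, 6, 3, 1, 6, 2, 6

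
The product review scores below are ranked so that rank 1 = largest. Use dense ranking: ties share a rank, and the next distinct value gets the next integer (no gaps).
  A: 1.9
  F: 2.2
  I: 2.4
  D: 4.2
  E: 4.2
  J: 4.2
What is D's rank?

Sorted (descending): 4.2, 4.2, 4.2, 2.4, 2.2, 1.9
The 3 values of 4.2 share dense rank 1.
Remaining distinct values take the next consecutive integers.
D has value 4.2 → rank 1.

1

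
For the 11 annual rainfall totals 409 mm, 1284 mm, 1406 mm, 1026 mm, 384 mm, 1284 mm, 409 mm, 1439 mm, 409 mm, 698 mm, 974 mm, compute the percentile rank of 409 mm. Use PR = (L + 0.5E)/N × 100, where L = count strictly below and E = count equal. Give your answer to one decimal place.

N = 11.
Strictly below 409: 1. Equal to 409: 3.
PR = (1 + 0.5·3)/11 × 100 = 22.7

22.7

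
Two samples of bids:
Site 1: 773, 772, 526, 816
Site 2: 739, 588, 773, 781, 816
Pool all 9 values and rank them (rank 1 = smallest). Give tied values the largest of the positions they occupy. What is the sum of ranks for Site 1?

20

Sorted (ascending): 526, 588, 739, 772, 773, 773, 781, 816, 816
The 2 values of 773 occupy positions 5–6 → each gets rank 6.
The 2 values of 816 occupy positions 8–9 → each gets rank 9.
Site 1 values → pooled ranks: 773→6, 772→4, 526→1, 816→9
Rank sum = 6 + 4 + 1 + 9 = 20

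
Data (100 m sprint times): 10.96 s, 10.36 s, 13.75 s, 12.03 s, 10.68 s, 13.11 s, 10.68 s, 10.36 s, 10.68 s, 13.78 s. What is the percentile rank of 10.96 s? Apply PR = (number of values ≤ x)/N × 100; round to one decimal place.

60.0

N = 10.
Strictly below 10.96: 5. Equal to 10.96: 1.
PR = 6/10 × 100 = 60.0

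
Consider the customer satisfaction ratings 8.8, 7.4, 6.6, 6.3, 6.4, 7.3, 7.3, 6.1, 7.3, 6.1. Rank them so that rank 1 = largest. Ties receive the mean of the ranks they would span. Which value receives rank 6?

6.6

Sorted (descending): 8.8, 7.4, 7.3, 7.3, 7.3, 6.6, 6.4, 6.3, 6.1, 6.1
The 3 values of 7.3 occupy positions 3–5 → average rank 4.
The 2 values of 6.1 occupy positions 9–10 → average rank (9+10)/2 = 9.5.
Rank 6 → value 6.6.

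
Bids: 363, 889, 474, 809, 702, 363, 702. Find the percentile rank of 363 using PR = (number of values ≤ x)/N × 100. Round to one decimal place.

N = 7.
Strictly below 363: 0. Equal to 363: 2.
PR = 2/7 × 100 = 28.6

28.6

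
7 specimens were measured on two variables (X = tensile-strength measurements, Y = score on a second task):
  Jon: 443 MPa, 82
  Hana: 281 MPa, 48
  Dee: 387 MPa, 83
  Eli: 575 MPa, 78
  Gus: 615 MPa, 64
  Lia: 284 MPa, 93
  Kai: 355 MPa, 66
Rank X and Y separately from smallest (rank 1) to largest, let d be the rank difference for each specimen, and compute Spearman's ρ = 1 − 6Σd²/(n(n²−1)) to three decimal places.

Ranks of variable 1: 5, 1, 4, 6, 7, 2, 3
Ranks of variable 2: 5, 1, 6, 4, 2, 7, 3
d = r₁ − r₂: 0, 0, -2, 2, 5, -5, 0
d²: 0, 0, 4, 4, 25, 25, 0; Σd² = 58
ρ = 1 − 6·58/(7·48) = 1 − 348/336 = -0.036

-0.036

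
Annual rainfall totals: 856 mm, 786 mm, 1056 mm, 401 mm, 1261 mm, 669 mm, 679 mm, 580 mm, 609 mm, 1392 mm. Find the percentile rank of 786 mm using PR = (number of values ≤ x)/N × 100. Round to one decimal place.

60.0

N = 10.
Strictly below 786: 5. Equal to 786: 1.
PR = 6/10 × 100 = 60.0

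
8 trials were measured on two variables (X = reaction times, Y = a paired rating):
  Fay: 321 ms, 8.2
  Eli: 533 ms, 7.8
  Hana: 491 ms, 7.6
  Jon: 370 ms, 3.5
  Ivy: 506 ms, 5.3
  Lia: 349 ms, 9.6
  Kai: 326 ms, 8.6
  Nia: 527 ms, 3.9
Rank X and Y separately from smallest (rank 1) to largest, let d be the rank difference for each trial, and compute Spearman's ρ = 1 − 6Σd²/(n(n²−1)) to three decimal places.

Ranks of variable 1: 1, 8, 5, 4, 6, 3, 2, 7
Ranks of variable 2: 6, 5, 4, 1, 3, 8, 7, 2
d = r₁ − r₂: -5, 3, 1, 3, 3, -5, -5, 5
d²: 25, 9, 1, 9, 9, 25, 25, 25; Σd² = 128
ρ = 1 − 6·128/(8·63) = 1 − 768/504 = -0.524

-0.524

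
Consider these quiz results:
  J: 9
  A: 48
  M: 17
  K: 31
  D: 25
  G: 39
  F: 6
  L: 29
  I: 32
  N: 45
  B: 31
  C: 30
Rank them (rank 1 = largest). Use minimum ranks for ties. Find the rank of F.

Sorted (descending): 48, 45, 39, 32, 31, 31, 30, 29, 25, 17, 9, 6
The 2 values of 31 occupy positions 5–6 → each gets rank 5.
F has value 6 → rank 12.

12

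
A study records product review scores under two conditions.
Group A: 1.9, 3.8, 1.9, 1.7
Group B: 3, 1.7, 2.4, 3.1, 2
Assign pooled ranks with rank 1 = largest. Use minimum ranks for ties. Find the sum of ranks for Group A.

Sorted (descending): 3.8, 3.1, 3, 2.4, 2, 1.9, 1.9, 1.7, 1.7
The 2 values of 1.9 occupy positions 6–7 → each gets rank 6.
The 2 values of 1.7 occupy positions 8–9 → each gets rank 8.
Group A values → pooled ranks: 1.9→6, 3.8→1, 1.9→6, 1.7→8
Rank sum = 6 + 1 + 6 + 8 = 21

21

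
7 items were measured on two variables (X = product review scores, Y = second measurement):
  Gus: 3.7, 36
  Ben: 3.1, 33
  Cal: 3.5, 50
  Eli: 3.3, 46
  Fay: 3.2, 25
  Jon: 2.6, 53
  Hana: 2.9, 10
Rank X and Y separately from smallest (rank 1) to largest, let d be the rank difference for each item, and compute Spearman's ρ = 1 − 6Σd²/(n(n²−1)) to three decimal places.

Ranks of variable 1: 7, 3, 6, 5, 4, 1, 2
Ranks of variable 2: 4, 3, 6, 5, 2, 7, 1
d = r₁ − r₂: 3, 0, 0, 0, 2, -6, 1
d²: 9, 0, 0, 0, 4, 36, 1; Σd² = 50
ρ = 1 − 6·50/(7·48) = 1 − 300/336 = 0.107

0.107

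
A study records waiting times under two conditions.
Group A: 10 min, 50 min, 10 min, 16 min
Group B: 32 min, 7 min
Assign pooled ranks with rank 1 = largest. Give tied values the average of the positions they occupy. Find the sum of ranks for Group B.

Sorted (descending): 50, 32, 16, 10, 10, 7
The 2 values of 10 occupy positions 4–5 → average rank (4+5)/2 = 4.5.
Group B values → pooled ranks: 32→2, 7→6
Rank sum = 2 + 6 = 8

8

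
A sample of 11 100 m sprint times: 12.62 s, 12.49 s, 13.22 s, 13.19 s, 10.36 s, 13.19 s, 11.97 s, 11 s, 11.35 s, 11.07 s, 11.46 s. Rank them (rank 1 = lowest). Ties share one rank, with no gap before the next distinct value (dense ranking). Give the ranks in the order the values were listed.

8, 7, 10, 9, 1, 9, 6, 2, 4, 3, 5

Sorted (ascending): 10.36, 11, 11.07, 11.35, 11.46, 11.97, 12.49, 12.62, 13.19, 13.19, 13.22
The 2 values of 13.19 share dense rank 9.
Remaining distinct values take the next consecutive integers.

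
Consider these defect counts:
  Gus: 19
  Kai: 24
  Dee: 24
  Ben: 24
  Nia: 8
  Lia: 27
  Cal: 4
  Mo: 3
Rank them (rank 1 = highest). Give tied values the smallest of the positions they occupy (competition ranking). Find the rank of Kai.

2

Sorted (descending): 27, 24, 24, 24, 19, 8, 4, 3
The 3 values of 24 occupy positions 2–4 → each gets rank 2.
Kai has value 24 → rank 2.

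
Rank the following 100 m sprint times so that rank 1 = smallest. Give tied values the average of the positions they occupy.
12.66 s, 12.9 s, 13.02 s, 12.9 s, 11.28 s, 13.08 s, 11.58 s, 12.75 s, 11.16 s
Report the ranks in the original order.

Sorted (ascending): 11.16, 11.28, 11.58, 12.66, 12.75, 12.9, 12.9, 13.02, 13.08
The 2 values of 12.9 occupy positions 6–7 → average rank (6+7)/2 = 6.5.

4, 6.5, 8, 6.5, 2, 9, 3, 5, 1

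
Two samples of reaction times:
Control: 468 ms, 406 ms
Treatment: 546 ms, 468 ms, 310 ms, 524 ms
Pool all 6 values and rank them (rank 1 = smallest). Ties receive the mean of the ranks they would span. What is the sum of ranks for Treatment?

15.5

Sorted (ascending): 310, 406, 468, 468, 524, 546
The 2 values of 468 occupy positions 3–4 → average rank (3+4)/2 = 3.5.
Treatment values → pooled ranks: 546→6, 468→3.5, 310→1, 524→5
Rank sum = 6 + 3.5 + 1 + 5 = 15.5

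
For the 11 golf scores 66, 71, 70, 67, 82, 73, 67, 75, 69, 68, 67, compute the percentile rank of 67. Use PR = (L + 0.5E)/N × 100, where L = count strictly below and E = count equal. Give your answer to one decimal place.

22.7

N = 11.
Strictly below 67: 1. Equal to 67: 3.
PR = (1 + 0.5·3)/11 × 100 = 22.7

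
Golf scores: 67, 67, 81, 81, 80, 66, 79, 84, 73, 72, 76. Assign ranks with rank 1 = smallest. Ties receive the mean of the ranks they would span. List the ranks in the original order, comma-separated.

2.5, 2.5, 9.5, 9.5, 8, 1, 7, 11, 5, 4, 6

Sorted (ascending): 66, 67, 67, 72, 73, 76, 79, 80, 81, 81, 84
The 2 values of 67 occupy positions 2–3 → average rank (2+3)/2 = 2.5.
The 2 values of 81 occupy positions 9–10 → average rank (9+10)/2 = 9.5.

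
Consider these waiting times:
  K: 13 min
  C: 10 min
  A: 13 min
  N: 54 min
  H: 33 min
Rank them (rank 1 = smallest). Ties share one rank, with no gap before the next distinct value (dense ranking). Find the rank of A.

Sorted (ascending): 10, 13, 13, 33, 54
The 2 values of 13 share dense rank 2.
Remaining distinct values take the next consecutive integers.
A has value 13 min → rank 2.

2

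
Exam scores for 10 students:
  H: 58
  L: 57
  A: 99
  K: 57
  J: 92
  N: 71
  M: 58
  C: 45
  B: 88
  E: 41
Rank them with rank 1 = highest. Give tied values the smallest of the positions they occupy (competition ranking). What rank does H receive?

Sorted (descending): 99, 92, 88, 71, 58, 58, 57, 57, 45, 41
The 2 values of 58 occupy positions 5–6 → each gets rank 5.
The 2 values of 57 occupy positions 7–8 → each gets rank 7.
H has value 58 → rank 5.

5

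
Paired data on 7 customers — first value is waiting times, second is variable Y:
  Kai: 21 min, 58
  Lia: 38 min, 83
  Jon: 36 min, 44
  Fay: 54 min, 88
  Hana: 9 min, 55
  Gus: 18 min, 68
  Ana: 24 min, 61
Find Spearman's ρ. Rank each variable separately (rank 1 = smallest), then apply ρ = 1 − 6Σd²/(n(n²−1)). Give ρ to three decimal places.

0.536

Ranks of variable 1: 3, 6, 5, 7, 1, 2, 4
Ranks of variable 2: 3, 6, 1, 7, 2, 5, 4
d = r₁ − r₂: 0, 0, 4, 0, -1, -3, 0
d²: 0, 0, 16, 0, 1, 9, 0; Σd² = 26
ρ = 1 − 6·26/(7·48) = 1 − 156/336 = 0.536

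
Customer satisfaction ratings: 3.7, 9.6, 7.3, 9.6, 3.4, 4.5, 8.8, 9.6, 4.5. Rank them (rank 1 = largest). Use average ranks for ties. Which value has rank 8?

3.7

Sorted (descending): 9.6, 9.6, 9.6, 8.8, 7.3, 4.5, 4.5, 3.7, 3.4
The 3 values of 9.6 occupy positions 1–3 → average rank 2.
The 2 values of 4.5 occupy positions 6–7 → average rank (6+7)/2 = 6.5.
Rank 8 → value 3.7.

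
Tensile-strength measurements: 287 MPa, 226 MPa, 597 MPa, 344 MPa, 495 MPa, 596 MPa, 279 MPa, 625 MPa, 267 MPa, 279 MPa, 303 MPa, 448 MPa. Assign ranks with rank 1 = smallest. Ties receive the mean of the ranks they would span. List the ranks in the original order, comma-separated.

Sorted (ascending): 226, 267, 279, 279, 287, 303, 344, 448, 495, 596, 597, 625
The 2 values of 279 occupy positions 3–4 → average rank (3+4)/2 = 3.5.

5, 1, 11, 7, 9, 10, 3.5, 12, 2, 3.5, 6, 8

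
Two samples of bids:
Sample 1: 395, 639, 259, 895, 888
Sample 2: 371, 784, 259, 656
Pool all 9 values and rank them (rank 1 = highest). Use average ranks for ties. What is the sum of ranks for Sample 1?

22.5

Sorted (descending): 895, 888, 784, 656, 639, 395, 371, 259, 259
The 2 values of 259 occupy positions 8–9 → average rank (8+9)/2 = 8.5.
Sample 1 values → pooled ranks: 395→6, 639→5, 259→8.5, 895→1, 888→2
Rank sum = 6 + 5 + 8.5 + 1 + 2 = 22.5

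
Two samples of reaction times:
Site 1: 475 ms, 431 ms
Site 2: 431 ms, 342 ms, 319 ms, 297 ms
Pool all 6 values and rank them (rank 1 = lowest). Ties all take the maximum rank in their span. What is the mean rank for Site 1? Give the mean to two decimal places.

5.50

Sorted (ascending): 297, 319, 342, 431, 431, 475
The 2 values of 431 occupy positions 4–5 → each gets rank 5.
Site 1 values → pooled ranks: 475→6, 431→5
Mean rank = (6 + 5) / 2 = 5.50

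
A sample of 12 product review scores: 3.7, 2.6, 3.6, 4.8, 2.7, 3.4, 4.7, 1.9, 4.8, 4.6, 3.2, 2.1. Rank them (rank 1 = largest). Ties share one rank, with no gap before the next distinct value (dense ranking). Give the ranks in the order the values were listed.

4, 9, 5, 1, 8, 6, 2, 11, 1, 3, 7, 10

Sorted (descending): 4.8, 4.8, 4.7, 4.6, 3.7, 3.6, 3.4, 3.2, 2.7, 2.6, 2.1, 1.9
The 2 values of 4.8 share dense rank 1.
Remaining distinct values take the next consecutive integers.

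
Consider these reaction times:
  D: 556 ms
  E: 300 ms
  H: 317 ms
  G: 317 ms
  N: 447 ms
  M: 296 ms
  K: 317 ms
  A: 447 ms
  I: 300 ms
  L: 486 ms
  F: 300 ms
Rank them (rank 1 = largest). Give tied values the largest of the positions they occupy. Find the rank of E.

Sorted (descending): 556, 486, 447, 447, 317, 317, 317, 300, 300, 300, 296
The 2 values of 447 occupy positions 3–4 → each gets rank 4.
The 3 values of 317 occupy positions 5–7 → each gets rank 7.
The 3 values of 300 occupy positions 8–10 → each gets rank 10.
E has value 300 ms → rank 10.

10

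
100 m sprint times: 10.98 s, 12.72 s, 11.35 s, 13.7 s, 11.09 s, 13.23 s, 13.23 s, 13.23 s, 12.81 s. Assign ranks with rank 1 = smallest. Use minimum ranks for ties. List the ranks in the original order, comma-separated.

Sorted (ascending): 10.98, 11.09, 11.35, 12.72, 12.81, 13.23, 13.23, 13.23, 13.7
The 3 values of 13.23 occupy positions 6–8 → each gets rank 6.

1, 4, 3, 9, 2, 6, 6, 6, 5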